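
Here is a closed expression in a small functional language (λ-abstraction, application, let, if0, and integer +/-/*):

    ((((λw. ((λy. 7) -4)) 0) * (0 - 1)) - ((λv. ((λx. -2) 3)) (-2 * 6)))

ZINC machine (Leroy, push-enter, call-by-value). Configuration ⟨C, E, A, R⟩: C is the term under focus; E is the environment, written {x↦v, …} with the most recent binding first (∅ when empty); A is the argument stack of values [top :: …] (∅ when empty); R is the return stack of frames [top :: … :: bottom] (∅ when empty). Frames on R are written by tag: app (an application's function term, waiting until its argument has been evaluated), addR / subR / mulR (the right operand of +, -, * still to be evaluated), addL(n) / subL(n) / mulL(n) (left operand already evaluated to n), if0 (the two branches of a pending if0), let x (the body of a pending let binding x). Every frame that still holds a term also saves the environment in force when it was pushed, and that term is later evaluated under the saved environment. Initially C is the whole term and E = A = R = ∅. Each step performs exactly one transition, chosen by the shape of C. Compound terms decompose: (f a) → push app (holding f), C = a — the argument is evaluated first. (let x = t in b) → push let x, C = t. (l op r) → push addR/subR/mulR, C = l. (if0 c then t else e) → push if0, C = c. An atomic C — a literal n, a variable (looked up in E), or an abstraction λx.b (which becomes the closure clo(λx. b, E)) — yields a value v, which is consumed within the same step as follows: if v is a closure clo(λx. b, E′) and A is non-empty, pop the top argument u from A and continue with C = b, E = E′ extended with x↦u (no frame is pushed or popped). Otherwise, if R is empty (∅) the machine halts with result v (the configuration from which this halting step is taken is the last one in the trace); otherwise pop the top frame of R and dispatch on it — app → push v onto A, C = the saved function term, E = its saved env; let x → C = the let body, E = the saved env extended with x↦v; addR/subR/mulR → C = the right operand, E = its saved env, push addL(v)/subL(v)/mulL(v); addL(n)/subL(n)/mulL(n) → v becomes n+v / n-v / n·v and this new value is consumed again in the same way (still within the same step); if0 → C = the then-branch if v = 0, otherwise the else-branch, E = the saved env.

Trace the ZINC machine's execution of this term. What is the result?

Answer: -5

Machine steps:
0. <C=((((λw. ((λy. 7) -4)) 0) * (0 - 1)) - ((λv. ((λx. -2) 3)) (-2 * 6))), E=∅, A=∅, R=∅>
1. <C=(((λw. ((λy. 7) -4)) 0) * (0 - 1)), E=∅, A=∅, R=[subR]>
2. <C=((λw. ((λy. 7) -4)) 0), E=∅, A=∅, R=[mulR :: subR]>
3. <C=0, E=∅, A=∅, R=[app :: mulR :: subR]>
4. <C=(λw. ((λy. 7) -4)), E=∅, A=[0], R=[mulR :: subR]>
5. <C=((λy. 7) -4), E={w↦0}, A=∅, R=[mulR :: subR]>
6. <C=-4, E={w↦0}, A=∅, R=[app :: mulR :: subR]>
7. <C=(λy. 7), E={w↦0}, A=[-4], R=[mulR :: subR]>
8. <C=7, E={y↦-4, w↦0}, A=∅, R=[mulR :: subR]>
9. <C=(0 - 1), E=∅, A=∅, R=[mulL(7) :: subR]>
10. <C=0, E=∅, A=∅, R=[subR :: mulL(7) :: subR]>
11. <C=1, E=∅, A=∅, R=[subL(0) :: mulL(7) :: subR]>
12. <C=((λv. ((λx. -2) 3)) (-2 * 6)), E=∅, A=∅, R=[subL(-7)]>
13. <C=(-2 * 6), E=∅, A=∅, R=[app :: subL(-7)]>
14. <C=-2, E=∅, A=∅, R=[mulR :: app :: subL(-7)]>
15. <C=6, E=∅, A=∅, R=[mulL(-2) :: app :: subL(-7)]>
16. <C=(λv. ((λx. -2) 3)), E=∅, A=[-12], R=[subL(-7)]>
17. <C=((λx. -2) 3), E={v↦-12}, A=∅, R=[subL(-7)]>
18. <C=3, E={v↦-12}, A=∅, R=[app :: subL(-7)]>
19. <C=(λx. -2), E={v↦-12}, A=[3], R=[subL(-7)]>
20. <C=-2, E={x↦3, v↦-12}, A=∅, R=[subL(-7)]>
→ final value -5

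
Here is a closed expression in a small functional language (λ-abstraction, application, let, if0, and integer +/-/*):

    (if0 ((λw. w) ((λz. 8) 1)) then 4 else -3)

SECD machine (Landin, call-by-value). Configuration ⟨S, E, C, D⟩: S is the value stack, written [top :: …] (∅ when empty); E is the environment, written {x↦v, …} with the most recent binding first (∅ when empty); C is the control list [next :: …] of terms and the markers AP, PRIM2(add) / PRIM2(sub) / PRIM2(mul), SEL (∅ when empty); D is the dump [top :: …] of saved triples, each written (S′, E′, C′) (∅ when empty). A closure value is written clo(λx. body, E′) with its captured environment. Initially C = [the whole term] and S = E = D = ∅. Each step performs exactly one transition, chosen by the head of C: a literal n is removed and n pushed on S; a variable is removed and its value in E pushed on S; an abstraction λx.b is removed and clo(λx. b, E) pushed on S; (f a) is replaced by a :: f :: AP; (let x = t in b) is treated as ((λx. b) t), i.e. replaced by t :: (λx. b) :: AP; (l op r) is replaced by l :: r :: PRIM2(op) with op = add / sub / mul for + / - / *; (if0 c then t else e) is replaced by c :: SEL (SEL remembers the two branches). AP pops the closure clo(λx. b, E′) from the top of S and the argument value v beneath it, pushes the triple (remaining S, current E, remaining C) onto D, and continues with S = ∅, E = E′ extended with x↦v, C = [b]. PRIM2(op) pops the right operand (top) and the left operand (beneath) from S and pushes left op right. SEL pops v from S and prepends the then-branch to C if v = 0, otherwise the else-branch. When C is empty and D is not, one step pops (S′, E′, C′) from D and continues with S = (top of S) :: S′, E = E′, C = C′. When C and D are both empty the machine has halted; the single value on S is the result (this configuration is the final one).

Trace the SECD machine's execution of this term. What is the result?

0. <S=∅, E=∅, C=[(if0 ((λw. w) ((λz. 8) 1)) then 4 else -3)], D=∅>
1. <S=∅, E=∅, C=[((λw. w) ((λz. 8) 1)) :: SEL], D=∅>
2. <S=∅, E=∅, C=[((λz. 8) 1) :: (λw. w) :: AP :: SEL], D=∅>
3. <S=∅, E=∅, C=[1 :: (λz. 8) :: AP :: (λw. w) :: AP :: SEL], D=∅>
4. <S=[1], E=∅, C=[(λz. 8) :: AP :: (λw. w) :: AP :: SEL], D=∅>
5. <S=[clo(λz. 8, ∅) :: 1], E=∅, C=[AP :: (λw. w) :: AP :: SEL], D=∅>
6. <S=∅, E={z↦1}, C=[8], D=[(∅, ∅, [(λw. w) :: AP :: SEL])]>
7. <S=[8], E={z↦1}, C=∅, D=[(∅, ∅, [(λw. w) :: AP :: SEL])]>
8. <S=[8], E=∅, C=[(λw. w) :: AP :: SEL], D=∅>
9. <S=[clo(λw. w, ∅) :: 8], E=∅, C=[AP :: SEL], D=∅>
10. <S=∅, E={w↦8}, C=[w], D=[(∅, ∅, [SEL])]>
11. <S=[8], E={w↦8}, C=∅, D=[(∅, ∅, [SEL])]>
12. <S=[8], E=∅, C=[SEL], D=∅>
13. <S=∅, E=∅, C=[-3], D=∅>
14. <S=[-3], E=∅, C=∅, D=∅>
→ final value -3

Answer: -3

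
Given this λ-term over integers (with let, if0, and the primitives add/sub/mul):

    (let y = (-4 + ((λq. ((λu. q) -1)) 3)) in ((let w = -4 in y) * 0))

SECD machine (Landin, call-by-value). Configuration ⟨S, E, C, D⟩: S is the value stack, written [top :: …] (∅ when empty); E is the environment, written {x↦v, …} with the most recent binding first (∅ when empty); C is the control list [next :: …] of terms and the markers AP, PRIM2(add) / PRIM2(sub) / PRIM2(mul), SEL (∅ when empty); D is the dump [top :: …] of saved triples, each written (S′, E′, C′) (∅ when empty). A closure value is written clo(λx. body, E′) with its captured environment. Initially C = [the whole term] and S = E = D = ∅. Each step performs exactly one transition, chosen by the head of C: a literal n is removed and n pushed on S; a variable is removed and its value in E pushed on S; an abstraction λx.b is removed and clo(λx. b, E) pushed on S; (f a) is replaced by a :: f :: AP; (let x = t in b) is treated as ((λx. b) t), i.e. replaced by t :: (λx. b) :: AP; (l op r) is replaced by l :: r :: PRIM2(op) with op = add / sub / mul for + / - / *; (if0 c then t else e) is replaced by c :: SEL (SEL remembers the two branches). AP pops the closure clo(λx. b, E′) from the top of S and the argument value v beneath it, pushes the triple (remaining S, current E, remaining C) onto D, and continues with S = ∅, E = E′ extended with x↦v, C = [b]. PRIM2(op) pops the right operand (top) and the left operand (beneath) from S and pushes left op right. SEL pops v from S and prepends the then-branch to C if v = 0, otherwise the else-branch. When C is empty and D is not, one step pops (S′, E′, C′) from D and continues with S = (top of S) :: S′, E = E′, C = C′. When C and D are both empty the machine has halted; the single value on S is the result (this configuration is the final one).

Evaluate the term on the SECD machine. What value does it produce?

Answer: 0

Derivation:
t=0: <S=∅, E=∅, C=[(let y = (-4 + ((λq. ((λu. q) -1)) 3)) in ((let w = -4 in y) * 0))], D=∅>
t=1: <S=∅, E=∅, C=[(-4 + ((λq. ((λu. q) -1)) 3)) :: (λy. ((let w = -4 in y) * 0)) :: AP], D=∅>
t=2: <S=∅, E=∅, C=[-4 :: ((λq. ((λu. q) -1)) 3) :: PRIM2(add) :: (λy. ((let w = -4 in y) * 0)) :: AP], D=∅>
t=3: <S=[-4], E=∅, C=[((λq. ((λu. q) -1)) 3) :: PRIM2(add) :: (λy. ((let w = -4 in y) * 0)) :: AP], D=∅>
t=4: <S=[-4], E=∅, C=[3 :: (λq. ((λu. q) -1)) :: AP :: PRIM2(add) :: (λy. ((let w = -4 in y) * 0)) :: AP], D=∅>
t=5: <S=[3 :: -4], E=∅, C=[(λq. ((λu. q) -1)) :: AP :: PRIM2(add) :: (λy. ((let w = -4 in y) * 0)) :: AP], D=∅>
t=6: <S=[clo(λq. ((λu. q) -1), ∅) :: 3 :: -4], E=∅, C=[AP :: PRIM2(add) :: (λy. ((let w = -4 in y) * 0)) :: AP], D=∅>
t=7: <S=∅, E={q↦3}, C=[((λu. q) -1)], D=[([-4], ∅, [PRIM2(add) :: (λy. ((let w = -4 in y) * 0)) :: AP])]>
t=8: <S=∅, E={q↦3}, C=[-1 :: (λu. q) :: AP], D=[([-4], ∅, [PRIM2(add) :: (λy. ((let w = -4 in y) * 0)) :: AP])]>
t=9: <S=[-1], E={q↦3}, C=[(λu. q) :: AP], D=[([-4], ∅, [PRIM2(add) :: (λy. ((let w = -4 in y) * 0)) :: AP])]>
t=10: <S=[clo(λu. q, {q↦3}) :: -1], E={q↦3}, C=[AP], D=[([-4], ∅, [PRIM2(add) :: (λy. ((let w = -4 in y) * 0)) :: AP])]>
t=11: <S=∅, E={u↦-1, q↦3}, C=[q], D=[(∅, {q↦3}, ∅) :: ([-4], ∅, [PRIM2(add) :: (λy. ((let w = -4 in y) * 0)) :: AP])]>
t=12: <S=[3], E={u↦-1, q↦3}, C=∅, D=[(∅, {q↦3}, ∅) :: ([-4], ∅, [PRIM2(add) :: (λy. ((let w = -4 in y) * 0)) :: AP])]>
t=13: <S=[3], E={q↦3}, C=∅, D=[([-4], ∅, [PRIM2(add) :: (λy. ((let w = -4 in y) * 0)) :: AP])]>
t=14: <S=[3 :: -4], E=∅, C=[PRIM2(add) :: (λy. ((let w = -4 in y) * 0)) :: AP], D=∅>
t=15: <S=[-1], E=∅, C=[(λy. ((let w = -4 in y) * 0)) :: AP], D=∅>
t=16: <S=[clo(λy. ((let w = -4 in y) * 0), ∅) :: -1], E=∅, C=[AP], D=∅>
t=17: <S=∅, E={y↦-1}, C=[((let w = -4 in y) * 0)], D=[(∅, ∅, ∅)]>
t=18: <S=∅, E={y↦-1}, C=[(let w = -4 in y) :: 0 :: PRIM2(mul)], D=[(∅, ∅, ∅)]>
t=19: <S=∅, E={y↦-1}, C=[-4 :: (λw. y) :: AP :: 0 :: PRIM2(mul)], D=[(∅, ∅, ∅)]>
t=20: <S=[-4], E={y↦-1}, C=[(λw. y) :: AP :: 0 :: PRIM2(mul)], D=[(∅, ∅, ∅)]>
t=21: <S=[clo(λw. y, {y↦-1}) :: -4], E={y↦-1}, C=[AP :: 0 :: PRIM2(mul)], D=[(∅, ∅, ∅)]>
t=22: <S=∅, E={w↦-4, y↦-1}, C=[y], D=[(∅, {y↦-1}, [0 :: PRIM2(mul)]) :: (∅, ∅, ∅)]>
t=23: <S=[-1], E={w↦-4, y↦-1}, C=∅, D=[(∅, {y↦-1}, [0 :: PRIM2(mul)]) :: (∅, ∅, ∅)]>
t=24: <S=[-1], E={y↦-1}, C=[0 :: PRIM2(mul)], D=[(∅, ∅, ∅)]>
t=25: <S=[0 :: -1], E={y↦-1}, C=[PRIM2(mul)], D=[(∅, ∅, ∅)]>
t=26: <S=[0], E={y↦-1}, C=∅, D=[(∅, ∅, ∅)]>
t=27: <S=[0], E=∅, C=∅, D=∅>
→ final value 0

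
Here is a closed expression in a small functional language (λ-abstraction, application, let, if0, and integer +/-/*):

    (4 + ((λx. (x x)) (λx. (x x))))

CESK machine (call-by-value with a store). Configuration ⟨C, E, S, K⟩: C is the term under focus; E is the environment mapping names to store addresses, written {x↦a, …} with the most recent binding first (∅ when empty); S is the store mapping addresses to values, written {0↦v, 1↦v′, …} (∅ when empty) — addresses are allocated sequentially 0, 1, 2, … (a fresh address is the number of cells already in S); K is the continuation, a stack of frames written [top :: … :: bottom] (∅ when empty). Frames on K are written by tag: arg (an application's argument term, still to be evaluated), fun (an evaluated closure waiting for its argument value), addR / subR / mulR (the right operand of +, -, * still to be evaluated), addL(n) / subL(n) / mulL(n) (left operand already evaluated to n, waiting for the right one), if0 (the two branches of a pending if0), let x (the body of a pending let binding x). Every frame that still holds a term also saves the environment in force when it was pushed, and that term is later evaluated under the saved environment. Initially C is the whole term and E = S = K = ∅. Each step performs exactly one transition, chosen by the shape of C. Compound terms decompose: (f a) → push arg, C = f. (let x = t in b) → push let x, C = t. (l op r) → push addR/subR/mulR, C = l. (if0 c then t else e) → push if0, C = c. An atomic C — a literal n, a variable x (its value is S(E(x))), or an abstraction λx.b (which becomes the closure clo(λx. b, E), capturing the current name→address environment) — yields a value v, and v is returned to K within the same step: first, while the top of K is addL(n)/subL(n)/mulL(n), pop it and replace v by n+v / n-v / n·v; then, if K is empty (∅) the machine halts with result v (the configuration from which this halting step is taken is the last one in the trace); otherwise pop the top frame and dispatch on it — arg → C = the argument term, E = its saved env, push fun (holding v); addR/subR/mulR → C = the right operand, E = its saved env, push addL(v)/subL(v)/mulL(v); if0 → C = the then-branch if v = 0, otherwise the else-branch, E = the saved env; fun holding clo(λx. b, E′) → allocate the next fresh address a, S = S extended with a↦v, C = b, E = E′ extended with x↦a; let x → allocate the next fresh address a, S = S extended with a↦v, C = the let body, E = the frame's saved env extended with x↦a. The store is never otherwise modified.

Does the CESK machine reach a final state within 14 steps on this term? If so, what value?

t=0: [C=(4 + ((λx. (x x)) (λx. (x x)))) | E=∅ | S=∅ | K=∅]
t=1: [C=4 | E=∅ | S=∅ | K=[addR]]
t=2: [C=((λx. (x x)) (λx. (x x))) | E=∅ | S=∅ | K=[addL(4)]]
t=3: [C=(λx. (x x)) | E=∅ | S=∅ | K=[arg :: addL(4)]]
t=4: [C=(λx. (x x)) | E=∅ | S=∅ | K=[fun :: addL(4)]]
t=5: [C=(x x) | E={x↦0} | S={0↦clo(λx. (x x), ∅)} | K=[addL(4)]]
t=6: [C=x | E={x↦0} | S={0↦clo(λx. (x x), ∅)} | K=[arg :: addL(4)]]
t=7: [C=x | E={x↦0} | S={0↦clo(λx. (x x), ∅)} | K=[fun :: addL(4)]]
t=8: [C=(x x) | E={x↦1} | S={0↦clo(λx. (x x), ∅), 1↦clo(λx. (x x), ∅)} | K=[addL(4)]]
t=9: [C=x | E={x↦1} | S={0↦clo(λx. (x x), ∅), 1↦clo(λx. (x x), ∅)} | K=[arg :: addL(4)]]
t=10: [C=x | E={x↦1} | S={0↦clo(λx. (x x), ∅), 1↦clo(λx. (x x), ∅)} | K=[fun :: addL(4)]]
t=11: [C=(x x) | E={x↦2} | S={0↦clo(λx. (x x), ∅), 1↦clo(λx. (x x), ∅), 2↦clo(λx. (x x), ∅)} | K=[addL(4)]]
t=12: [C=x | E={x↦2} | S={0↦clo(λx. (x x), ∅), 1↦clo(λx. (x x), ∅), 2↦clo(λx. (x x), ∅)} | K=[arg :: addL(4)]]
t=13: [C=x | E={x↦2} | S={0↦clo(λx. (x x), ∅), 1↦clo(λx. (x x), ∅), 2↦clo(λx. (x x), ∅)} | K=[fun :: addL(4)]]
t=14: [C=(x x) | E={x↦3} | S={0↦clo(λx. (x x), ∅), 1↦clo(λx. (x x), ∅), 2↦clo(λx. (x x), ∅), 3↦clo(λx. (x x), ∅)} | K=[addL(4)]]
→ 14 transitions taken and the configuration is still not final: no result within 14 steps

Answer: DIVERGES (no final state within 14 steps)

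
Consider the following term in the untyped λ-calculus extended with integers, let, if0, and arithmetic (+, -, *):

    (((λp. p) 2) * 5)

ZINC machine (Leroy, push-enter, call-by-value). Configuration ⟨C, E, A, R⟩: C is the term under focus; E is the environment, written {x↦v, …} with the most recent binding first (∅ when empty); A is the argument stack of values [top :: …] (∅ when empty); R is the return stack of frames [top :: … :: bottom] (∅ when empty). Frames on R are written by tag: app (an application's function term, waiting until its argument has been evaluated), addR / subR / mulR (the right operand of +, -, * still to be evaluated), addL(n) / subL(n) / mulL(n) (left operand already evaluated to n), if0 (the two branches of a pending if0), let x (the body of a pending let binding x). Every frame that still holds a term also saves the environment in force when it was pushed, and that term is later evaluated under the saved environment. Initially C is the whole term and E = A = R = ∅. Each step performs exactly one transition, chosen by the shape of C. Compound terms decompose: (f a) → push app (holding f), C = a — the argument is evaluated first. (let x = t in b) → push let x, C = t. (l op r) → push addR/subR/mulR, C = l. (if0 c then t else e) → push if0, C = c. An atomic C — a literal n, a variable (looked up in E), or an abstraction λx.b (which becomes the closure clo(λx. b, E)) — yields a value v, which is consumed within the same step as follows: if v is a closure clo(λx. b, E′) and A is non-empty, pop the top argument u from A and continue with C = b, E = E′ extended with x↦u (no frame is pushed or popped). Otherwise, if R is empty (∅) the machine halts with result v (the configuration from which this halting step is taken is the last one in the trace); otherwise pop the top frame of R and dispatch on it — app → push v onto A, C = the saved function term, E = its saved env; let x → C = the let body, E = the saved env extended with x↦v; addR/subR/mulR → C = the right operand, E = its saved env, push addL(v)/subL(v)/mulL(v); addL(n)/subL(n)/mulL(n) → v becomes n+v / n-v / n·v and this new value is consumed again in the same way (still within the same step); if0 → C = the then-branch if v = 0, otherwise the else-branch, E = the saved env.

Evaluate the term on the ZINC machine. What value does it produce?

Answer: 10

Machine steps:
[0] [C=(((λp. p) 2) * 5) | E=∅ | A=∅ | R=∅]
[1] [C=((λp. p) 2) | E=∅ | A=∅ | R=[mulR]]
[2] [C=2 | E=∅ | A=∅ | R=[app :: mulR]]
[3] [C=(λp. p) | E=∅ | A=[2] | R=[mulR]]
[4] [C=p | E={p↦2} | A=∅ | R=[mulR]]
[5] [C=5 | E=∅ | A=∅ | R=[mulL(2)]]
→ final value 10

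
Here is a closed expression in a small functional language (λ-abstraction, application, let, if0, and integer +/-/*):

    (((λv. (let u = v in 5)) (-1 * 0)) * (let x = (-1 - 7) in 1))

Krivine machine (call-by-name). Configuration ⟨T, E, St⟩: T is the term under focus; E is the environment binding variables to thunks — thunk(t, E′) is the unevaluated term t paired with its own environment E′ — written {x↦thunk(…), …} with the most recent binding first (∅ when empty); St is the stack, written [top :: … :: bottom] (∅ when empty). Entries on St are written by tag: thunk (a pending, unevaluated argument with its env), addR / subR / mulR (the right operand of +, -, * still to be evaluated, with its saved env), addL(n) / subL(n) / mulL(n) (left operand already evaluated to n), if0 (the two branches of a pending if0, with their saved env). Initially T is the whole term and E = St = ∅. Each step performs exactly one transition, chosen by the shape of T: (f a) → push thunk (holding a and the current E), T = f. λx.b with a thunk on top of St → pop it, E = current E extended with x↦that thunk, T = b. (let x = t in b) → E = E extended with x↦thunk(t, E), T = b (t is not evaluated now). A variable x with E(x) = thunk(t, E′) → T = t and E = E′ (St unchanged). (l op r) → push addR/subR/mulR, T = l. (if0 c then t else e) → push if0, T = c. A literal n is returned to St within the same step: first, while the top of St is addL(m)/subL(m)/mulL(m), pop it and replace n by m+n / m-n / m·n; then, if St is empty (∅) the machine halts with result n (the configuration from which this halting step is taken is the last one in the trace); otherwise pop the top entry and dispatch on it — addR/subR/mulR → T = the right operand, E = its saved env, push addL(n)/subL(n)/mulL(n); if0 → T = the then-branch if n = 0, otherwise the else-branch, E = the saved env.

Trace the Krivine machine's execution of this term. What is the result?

[0] <T=(((λv. (let u = v in 5)) (-1 * 0)) * (let x = (-1 - 7) in 1)), E=∅, St=∅>
[1] <T=((λv. (let u = v in 5)) (-1 * 0)), E=∅, St=[mulR]>
[2] <T=(λv. (let u = v in 5)), E=∅, St=[thunk :: mulR]>
[3] <T=(let u = v in 5), E={v↦thunk((-1 * 0), ∅)}, St=[mulR]>
[4] <T=5, E={u↦thunk(v, {v↦thunk((-1 * 0), ∅)}), v↦thunk((-1 * 0), ∅)}, St=[mulR]>
[5] <T=(let x = (-1 - 7) in 1), E=∅, St=[mulL(5)]>
[6] <T=1, E={x↦thunk((-1 - 7), ∅)}, St=[mulL(5)]>
→ final value 5

Answer: 5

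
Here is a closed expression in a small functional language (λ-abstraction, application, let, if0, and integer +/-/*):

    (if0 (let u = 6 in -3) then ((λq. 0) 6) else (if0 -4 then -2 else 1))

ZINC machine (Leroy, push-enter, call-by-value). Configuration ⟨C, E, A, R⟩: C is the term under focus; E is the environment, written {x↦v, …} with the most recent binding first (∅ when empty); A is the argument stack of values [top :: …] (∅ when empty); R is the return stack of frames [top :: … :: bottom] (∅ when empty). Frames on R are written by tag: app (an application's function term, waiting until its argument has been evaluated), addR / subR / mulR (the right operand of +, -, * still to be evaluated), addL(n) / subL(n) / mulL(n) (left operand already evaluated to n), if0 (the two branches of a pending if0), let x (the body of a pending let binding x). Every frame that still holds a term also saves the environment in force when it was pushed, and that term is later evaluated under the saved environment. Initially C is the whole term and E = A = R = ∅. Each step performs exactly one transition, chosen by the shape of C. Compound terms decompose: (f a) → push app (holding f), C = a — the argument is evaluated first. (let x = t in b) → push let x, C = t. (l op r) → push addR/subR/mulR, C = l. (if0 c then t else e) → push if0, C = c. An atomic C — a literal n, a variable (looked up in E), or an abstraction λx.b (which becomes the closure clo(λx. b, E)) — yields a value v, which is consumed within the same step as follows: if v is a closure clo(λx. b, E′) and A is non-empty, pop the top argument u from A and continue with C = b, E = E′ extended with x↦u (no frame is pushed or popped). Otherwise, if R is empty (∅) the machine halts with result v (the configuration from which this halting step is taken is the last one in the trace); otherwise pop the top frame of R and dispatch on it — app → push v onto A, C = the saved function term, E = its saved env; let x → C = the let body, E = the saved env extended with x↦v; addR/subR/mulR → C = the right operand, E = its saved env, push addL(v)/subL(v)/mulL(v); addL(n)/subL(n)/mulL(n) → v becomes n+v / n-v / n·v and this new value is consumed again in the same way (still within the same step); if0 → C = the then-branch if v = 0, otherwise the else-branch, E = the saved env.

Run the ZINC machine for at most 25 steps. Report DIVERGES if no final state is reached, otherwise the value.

t=0: <C=(if0 (let u = 6 in -3) then ((λq. 0) 6) else (if0 -4 then -2 else 1)), E=∅, A=∅, R=∅>
t=1: <C=(let u = 6 in -3), E=∅, A=∅, R=[if0]>
t=2: <C=6, E=∅, A=∅, R=[let u :: if0]>
t=3: <C=-3, E={u↦6}, A=∅, R=[if0]>
t=4: <C=(if0 -4 then -2 else 1), E=∅, A=∅, R=∅>
t=5: <C=-4, E=∅, A=∅, R=[if0]>
t=6: <C=1, E=∅, A=∅, R=∅>
→ final value 1

Answer: 1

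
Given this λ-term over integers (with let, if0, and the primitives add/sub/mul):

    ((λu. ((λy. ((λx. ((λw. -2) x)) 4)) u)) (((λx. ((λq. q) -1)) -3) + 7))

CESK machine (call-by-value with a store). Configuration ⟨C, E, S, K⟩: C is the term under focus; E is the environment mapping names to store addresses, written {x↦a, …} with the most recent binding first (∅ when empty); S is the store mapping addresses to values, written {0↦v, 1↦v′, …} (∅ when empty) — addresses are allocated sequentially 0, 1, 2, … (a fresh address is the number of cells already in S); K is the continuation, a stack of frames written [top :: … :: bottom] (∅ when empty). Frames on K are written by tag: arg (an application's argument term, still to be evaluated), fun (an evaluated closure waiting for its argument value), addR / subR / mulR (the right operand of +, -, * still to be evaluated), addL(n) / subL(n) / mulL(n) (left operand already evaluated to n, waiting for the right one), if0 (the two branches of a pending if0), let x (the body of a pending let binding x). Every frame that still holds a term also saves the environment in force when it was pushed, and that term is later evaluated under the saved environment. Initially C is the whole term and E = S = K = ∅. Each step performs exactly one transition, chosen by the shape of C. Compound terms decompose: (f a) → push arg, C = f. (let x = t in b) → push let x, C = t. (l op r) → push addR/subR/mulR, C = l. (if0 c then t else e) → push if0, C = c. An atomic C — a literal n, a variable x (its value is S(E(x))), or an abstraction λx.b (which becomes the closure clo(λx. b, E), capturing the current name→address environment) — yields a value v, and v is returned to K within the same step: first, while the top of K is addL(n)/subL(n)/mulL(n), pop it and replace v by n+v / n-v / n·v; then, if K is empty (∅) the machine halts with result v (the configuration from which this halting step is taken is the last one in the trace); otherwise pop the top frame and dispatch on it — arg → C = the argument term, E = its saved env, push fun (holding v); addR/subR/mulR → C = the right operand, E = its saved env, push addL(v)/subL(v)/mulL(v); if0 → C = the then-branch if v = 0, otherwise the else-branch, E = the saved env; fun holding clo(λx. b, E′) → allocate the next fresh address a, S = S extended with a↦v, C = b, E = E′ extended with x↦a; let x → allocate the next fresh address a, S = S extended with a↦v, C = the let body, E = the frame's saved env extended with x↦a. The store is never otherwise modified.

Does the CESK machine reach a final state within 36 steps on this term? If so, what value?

t=0: ⟨C=((λu. ((λy. ((λx. ((λw. -2) x)) 4)) u)) (((λx. ((λq. q) -1)) -3) + 7)); E=∅; S=∅; K=∅⟩
t=1: ⟨C=(λu. ((λy. ((λx. ((λw. -2) x)) 4)) u)); E=∅; S=∅; K=[arg]⟩
t=2: ⟨C=(((λx. ((λq. q) -1)) -3) + 7); E=∅; S=∅; K=[fun]⟩
t=3: ⟨C=((λx. ((λq. q) -1)) -3); E=∅; S=∅; K=[addR :: fun]⟩
t=4: ⟨C=(λx. ((λq. q) -1)); E=∅; S=∅; K=[arg :: addR :: fun]⟩
t=5: ⟨C=-3; E=∅; S=∅; K=[fun :: addR :: fun]⟩
t=6: ⟨C=((λq. q) -1); E={x↦0}; S={0↦-3}; K=[addR :: fun]⟩
t=7: ⟨C=(λq. q); E={x↦0}; S={0↦-3}; K=[arg :: addR :: fun]⟩
t=8: ⟨C=-1; E={x↦0}; S={0↦-3}; K=[fun :: addR :: fun]⟩
t=9: ⟨C=q; E={q↦1, x↦0}; S={0↦-3, 1↦-1}; K=[addR :: fun]⟩
t=10: ⟨C=7; E=∅; S={0↦-3, 1↦-1}; K=[addL(-1) :: fun]⟩
t=11: ⟨C=((λy. ((λx. ((λw. -2) x)) 4)) u); E={u↦2}; S={0↦-3, 1↦-1, 2↦6}; K=∅⟩
t=12: ⟨C=(λy. ((λx. ((λw. -2) x)) 4)); E={u↦2}; S={0↦-3, 1↦-1, 2↦6}; K=[arg]⟩
t=13: ⟨C=u; E={u↦2}; S={0↦-3, 1↦-1, 2↦6}; K=[fun]⟩
t=14: ⟨C=((λx. ((λw. -2) x)) 4); E={y↦3, u↦2}; S={0↦-3, 1↦-1, 2↦6, 3↦6}; K=∅⟩
t=15: ⟨C=(λx. ((λw. -2) x)); E={y↦3, u↦2}; S={0↦-3, 1↦-1, 2↦6, 3↦6}; K=[arg]⟩
t=16: ⟨C=4; E={y↦3, u↦2}; S={0↦-3, 1↦-1, 2↦6, 3↦6}; K=[fun]⟩
t=17: ⟨C=((λw. -2) x); E={x↦4, y↦3, u↦2}; S={0↦-3, 1↦-1, 2↦6, 3↦6, 4↦4}; K=∅⟩
t=18: ⟨C=(λw. -2); E={x↦4, y↦3, u↦2}; S={0↦-3, 1↦-1, 2↦6, 3↦6, 4↦4}; K=[arg]⟩
t=19: ⟨C=x; E={x↦4, y↦3, u↦2}; S={0↦-3, 1↦-1, 2↦6, 3↦6, 4↦4}; K=[fun]⟩
t=20: ⟨C=-2; E={w↦5, x↦4, y↦3, u↦2}; S={0↦-3, 1↦-1, 2↦6, 3↦6, 4↦4, 5↦4}; K=∅⟩
→ final value -2

Answer: -2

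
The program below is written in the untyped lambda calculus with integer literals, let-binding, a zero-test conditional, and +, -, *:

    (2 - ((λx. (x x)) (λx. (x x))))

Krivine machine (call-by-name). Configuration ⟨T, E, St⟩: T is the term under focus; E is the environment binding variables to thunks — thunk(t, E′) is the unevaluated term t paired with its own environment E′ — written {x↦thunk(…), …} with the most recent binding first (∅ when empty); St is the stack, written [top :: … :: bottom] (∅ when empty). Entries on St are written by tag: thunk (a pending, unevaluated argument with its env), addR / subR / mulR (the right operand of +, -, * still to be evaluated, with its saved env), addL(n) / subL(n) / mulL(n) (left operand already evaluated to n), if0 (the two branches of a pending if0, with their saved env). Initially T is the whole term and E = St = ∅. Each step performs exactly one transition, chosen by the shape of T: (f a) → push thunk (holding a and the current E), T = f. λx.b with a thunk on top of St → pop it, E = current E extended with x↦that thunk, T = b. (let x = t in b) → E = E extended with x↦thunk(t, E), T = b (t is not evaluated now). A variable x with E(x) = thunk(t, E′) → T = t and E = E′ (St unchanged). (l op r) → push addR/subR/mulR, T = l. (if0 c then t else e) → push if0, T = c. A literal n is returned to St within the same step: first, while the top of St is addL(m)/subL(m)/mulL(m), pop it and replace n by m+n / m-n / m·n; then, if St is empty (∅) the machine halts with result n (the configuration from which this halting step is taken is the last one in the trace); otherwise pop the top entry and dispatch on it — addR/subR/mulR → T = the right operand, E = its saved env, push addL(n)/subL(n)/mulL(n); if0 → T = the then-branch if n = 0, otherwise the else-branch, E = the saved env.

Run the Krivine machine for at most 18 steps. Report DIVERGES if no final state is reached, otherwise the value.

t=0: <T=(2 - ((λx. (x x)) (λx. (x x)))), E=∅, St=∅>
t=1: <T=2, E=∅, St=[subR]>
t=2: <T=((λx. (x x)) (λx. (x x))), E=∅, St=[subL(2)]>
t=3: <T=(λx. (x x)), E=∅, St=[thunk :: subL(2)]>
t=4: <T=(x x), E={x↦thunk((λx. (x x)), ∅)}, St=[subL(2)]>
t=5: <T=x, E={x↦thunk((λx. (x x)), ∅)}, St=[thunk :: subL(2)]>
t=6: <T=(λx. (x x)), E=∅, St=[thunk :: subL(2)]>
t=7: <T=(x x), E={x↦thunk(x, {x↦thunk((λx. (x x)), ∅)})}, St=[subL(2)]>
t=8: <T=x, E={x↦thunk(x, {x↦thunk((λx. (x x)), ∅)})}, St=[thunk :: subL(2)]>
t=9: <T=x, E={x↦thunk((λx. (x x)), ∅)}, St=[thunk :: subL(2)]>
t=10: <T=(λx. (x x)), E=∅, St=[thunk :: subL(2)]>
t=11: <T=(x x), E={x↦thunk(x, {x↦thunk(x, {x↦thunk((λx. (x x)), ∅)})})}, St=[subL(2)]>
t=12: <T=x, E={x↦thunk(x, {x↦thunk(x, {x↦thunk((λx. (x x)), ∅)})})}, St=[thunk :: subL(2)]>
t=13: <T=x, E={x↦thunk(x, {x↦thunk((λx. (x x)), ∅)})}, St=[thunk :: subL(2)]>
t=14: <T=x, E={x↦thunk((λx. (x x)), ∅)}, St=[thunk :: subL(2)]>
t=15: <T=(λx. (x x)), E=∅, St=[thunk :: subL(2)]>
t=16: <T=(x x), E={x↦thunk(x, {x↦thunk(x, {x↦thunk(x, {x↦thunk((λx. (x x)), ∅)})})})}, St=[subL(2)]>
t=17: <T=x, E={x↦thunk(x, {x↦thunk(x, {x↦thunk(x, {x↦thunk((λx. (x x)), ∅)})})})}, St=[thunk :: subL(2)]>
t=18: <T=x, E={x↦thunk(x, {x↦thunk(x, {x↦thunk((λx. (x x)), ∅)})})}, St=[thunk :: subL(2)]>
→ 18 transitions taken and the configuration is still not final: no result within 18 steps

Answer: DIVERGES (no final state within 18 steps)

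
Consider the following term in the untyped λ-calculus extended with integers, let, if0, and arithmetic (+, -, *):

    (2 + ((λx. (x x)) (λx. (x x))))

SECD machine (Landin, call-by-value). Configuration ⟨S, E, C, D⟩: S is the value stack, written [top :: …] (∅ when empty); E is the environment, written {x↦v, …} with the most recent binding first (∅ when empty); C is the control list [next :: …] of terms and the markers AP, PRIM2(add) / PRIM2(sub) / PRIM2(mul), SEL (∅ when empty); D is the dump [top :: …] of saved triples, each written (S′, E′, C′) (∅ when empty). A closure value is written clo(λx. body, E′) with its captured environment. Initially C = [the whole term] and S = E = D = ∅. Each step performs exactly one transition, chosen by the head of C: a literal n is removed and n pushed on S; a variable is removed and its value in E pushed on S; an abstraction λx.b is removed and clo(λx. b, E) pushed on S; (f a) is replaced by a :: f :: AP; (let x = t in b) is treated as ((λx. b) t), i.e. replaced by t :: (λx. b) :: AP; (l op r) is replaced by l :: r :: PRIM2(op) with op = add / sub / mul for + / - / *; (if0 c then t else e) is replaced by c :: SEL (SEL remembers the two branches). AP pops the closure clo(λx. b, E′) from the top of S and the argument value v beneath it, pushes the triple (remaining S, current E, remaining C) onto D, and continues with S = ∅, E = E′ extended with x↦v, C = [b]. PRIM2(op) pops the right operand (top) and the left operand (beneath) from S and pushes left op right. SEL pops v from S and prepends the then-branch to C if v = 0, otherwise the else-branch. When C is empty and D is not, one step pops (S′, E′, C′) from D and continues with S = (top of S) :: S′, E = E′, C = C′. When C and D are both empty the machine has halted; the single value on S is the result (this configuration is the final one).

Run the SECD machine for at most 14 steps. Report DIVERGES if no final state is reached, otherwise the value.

Answer: DIVERGES (no final state within 14 steps)

Machine steps:
0. [S=∅ | E=∅ | C=[(2 + ((λx. (x x)) (λx. (x x))))] | D=∅]
1. [S=∅ | E=∅ | C=[2 :: ((λx. (x x)) (λx. (x x))) :: PRIM2(add)] | D=∅]
2. [S=[2] | E=∅ | C=[((λx. (x x)) (λx. (x x))) :: PRIM2(add)] | D=∅]
3. [S=[2] | E=∅ | C=[(λx. (x x)) :: (λx. (x x)) :: AP :: PRIM2(add)] | D=∅]
4. [S=[clo(λx. (x x), ∅) :: 2] | E=∅ | C=[(λx. (x x)) :: AP :: PRIM2(add)] | D=∅]
5. [S=[clo(λx. (x x), ∅) :: clo(λx. (x x), ∅) :: 2] | E=∅ | C=[AP :: PRIM2(add)] | D=∅]
6. [S=∅ | E={x↦clo(λx. (x x), ∅)} | C=[(x x)] | D=[([2], ∅, [PRIM2(add)])]]
7. [S=∅ | E={x↦clo(λx. (x x), ∅)} | C=[x :: x :: AP] | D=[([2], ∅, [PRIM2(add)])]]
8. [S=[clo(λx. (x x), ∅)] | E={x↦clo(λx. (x x), ∅)} | C=[x :: AP] | D=[([2], ∅, [PRIM2(add)])]]
9. [S=[clo(λx. (x x), ∅) :: clo(λx. (x x), ∅)] | E={x↦clo(λx. (x x), ∅)} | C=[AP] | D=[([2], ∅, [PRIM2(add)])]]
10. [S=∅ | E={x↦clo(λx. (x x), ∅)} | C=[(x x)] | D=[(∅, {x↦clo(λx. (x x), ∅)}, ∅) :: ([2], ∅, [PRIM2(add)])]]
11. [S=∅ | E={x↦clo(λx. (x x), ∅)} | C=[x :: x :: AP] | D=[(∅, {x↦clo(λx. (x x), ∅)}, ∅) :: ([2], ∅, [PRIM2(add)])]]
12. [S=[clo(λx. (x x), ∅)] | E={x↦clo(λx. (x x), ∅)} | C=[x :: AP] | D=[(∅, {x↦clo(λx. (x x), ∅)}, ∅) :: ([2], ∅, [PRIM2(add)])]]
13. [S=[clo(λx. (x x), ∅) :: clo(λx. (x x), ∅)] | E={x↦clo(λx. (x x), ∅)} | C=[AP] | D=[(∅, {x↦clo(λx. (x x), ∅)}, ∅) :: ([2], ∅, [PRIM2(add)])]]
14. [S=∅ | E={x↦clo(λx. (x x), ∅)} | C=[(x x)] | D=[(∅, {x↦clo(λx. (x x), ∅)}, ∅) :: (∅, {x↦clo(λx. (x x), ∅)}, ∅) :: ([2], ∅, [PRIM2(add)])]]
→ 14 transitions taken and the configuration is still not final: no result within 14 steps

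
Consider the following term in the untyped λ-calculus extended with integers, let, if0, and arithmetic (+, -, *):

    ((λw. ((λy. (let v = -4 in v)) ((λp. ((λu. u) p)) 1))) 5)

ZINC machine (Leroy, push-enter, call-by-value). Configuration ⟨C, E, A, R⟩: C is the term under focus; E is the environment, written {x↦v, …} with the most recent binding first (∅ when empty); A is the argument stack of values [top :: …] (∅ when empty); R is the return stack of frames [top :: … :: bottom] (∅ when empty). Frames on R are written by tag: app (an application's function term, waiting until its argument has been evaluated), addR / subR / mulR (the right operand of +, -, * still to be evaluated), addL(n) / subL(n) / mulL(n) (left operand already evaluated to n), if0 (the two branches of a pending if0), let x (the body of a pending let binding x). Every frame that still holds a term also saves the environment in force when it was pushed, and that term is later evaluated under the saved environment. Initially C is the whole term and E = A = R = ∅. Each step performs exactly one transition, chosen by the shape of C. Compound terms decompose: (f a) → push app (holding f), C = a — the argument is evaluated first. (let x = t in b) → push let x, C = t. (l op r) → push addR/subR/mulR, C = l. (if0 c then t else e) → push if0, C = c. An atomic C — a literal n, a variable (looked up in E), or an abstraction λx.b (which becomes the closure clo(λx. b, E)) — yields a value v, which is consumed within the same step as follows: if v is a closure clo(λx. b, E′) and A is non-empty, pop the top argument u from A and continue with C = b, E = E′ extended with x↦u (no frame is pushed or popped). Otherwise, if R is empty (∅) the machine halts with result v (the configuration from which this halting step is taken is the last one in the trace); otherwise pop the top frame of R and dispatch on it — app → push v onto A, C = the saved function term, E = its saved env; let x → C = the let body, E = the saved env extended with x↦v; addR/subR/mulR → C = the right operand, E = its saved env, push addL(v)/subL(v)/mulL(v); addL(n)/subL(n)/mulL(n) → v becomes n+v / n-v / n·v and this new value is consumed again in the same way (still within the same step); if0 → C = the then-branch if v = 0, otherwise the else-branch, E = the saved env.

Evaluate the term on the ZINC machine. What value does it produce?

t=0: ⟨C=((λw. ((λy. (let v = -4 in v)) ((λp. ((λu. u) p)) 1))) 5); E=∅; A=∅; R=∅⟩
t=1: ⟨C=5; E=∅; A=∅; R=[app]⟩
t=2: ⟨C=(λw. ((λy. (let v = -4 in v)) ((λp. ((λu. u) p)) 1))); E=∅; A=[5]; R=∅⟩
t=3: ⟨C=((λy. (let v = -4 in v)) ((λp. ((λu. u) p)) 1)); E={w↦5}; A=∅; R=∅⟩
t=4: ⟨C=((λp. ((λu. u) p)) 1); E={w↦5}; A=∅; R=[app]⟩
t=5: ⟨C=1; E={w↦5}; A=∅; R=[app :: app]⟩
t=6: ⟨C=(λp. ((λu. u) p)); E={w↦5}; A=[1]; R=[app]⟩
t=7: ⟨C=((λu. u) p); E={p↦1, w↦5}; A=∅; R=[app]⟩
t=8: ⟨C=p; E={p↦1, w↦5}; A=∅; R=[app :: app]⟩
t=9: ⟨C=(λu. u); E={p↦1, w↦5}; A=[1]; R=[app]⟩
t=10: ⟨C=u; E={u↦1, p↦1, w↦5}; A=∅; R=[app]⟩
t=11: ⟨C=(λy. (let v = -4 in v)); E={w↦5}; A=[1]; R=∅⟩
t=12: ⟨C=(let v = -4 in v); E={y↦1, w↦5}; A=∅; R=∅⟩
t=13: ⟨C=-4; E={y↦1, w↦5}; A=∅; R=[let v]⟩
t=14: ⟨C=v; E={v↦-4, y↦1, w↦5}; A=∅; R=∅⟩
→ final value -4

Answer: -4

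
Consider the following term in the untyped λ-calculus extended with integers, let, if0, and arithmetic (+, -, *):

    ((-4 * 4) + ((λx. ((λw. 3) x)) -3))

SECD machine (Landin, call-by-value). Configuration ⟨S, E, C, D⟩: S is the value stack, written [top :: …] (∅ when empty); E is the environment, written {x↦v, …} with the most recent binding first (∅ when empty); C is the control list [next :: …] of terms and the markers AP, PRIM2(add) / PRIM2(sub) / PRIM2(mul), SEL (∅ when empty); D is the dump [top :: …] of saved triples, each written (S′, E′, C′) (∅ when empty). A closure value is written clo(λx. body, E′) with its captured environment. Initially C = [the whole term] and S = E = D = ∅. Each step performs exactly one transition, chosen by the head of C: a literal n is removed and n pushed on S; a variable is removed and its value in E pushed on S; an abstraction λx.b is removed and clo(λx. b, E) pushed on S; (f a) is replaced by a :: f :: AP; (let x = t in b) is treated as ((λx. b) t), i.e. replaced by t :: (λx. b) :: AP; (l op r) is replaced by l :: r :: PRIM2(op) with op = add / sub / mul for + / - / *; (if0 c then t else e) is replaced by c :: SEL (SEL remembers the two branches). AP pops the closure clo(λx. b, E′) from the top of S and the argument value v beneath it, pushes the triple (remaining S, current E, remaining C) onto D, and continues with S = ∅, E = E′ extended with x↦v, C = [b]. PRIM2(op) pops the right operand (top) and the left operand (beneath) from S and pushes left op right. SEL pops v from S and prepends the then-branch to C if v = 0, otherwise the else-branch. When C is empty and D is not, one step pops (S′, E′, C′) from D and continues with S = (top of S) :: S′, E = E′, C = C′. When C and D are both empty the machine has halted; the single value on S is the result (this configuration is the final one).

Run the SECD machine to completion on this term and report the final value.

0. [S=∅ | E=∅ | C=[((-4 * 4) + ((λx. ((λw. 3) x)) -3))] | D=∅]
1. [S=∅ | E=∅ | C=[(-4 * 4) :: ((λx. ((λw. 3) x)) -3) :: PRIM2(add)] | D=∅]
2. [S=∅ | E=∅ | C=[-4 :: 4 :: PRIM2(mul) :: ((λx. ((λw. 3) x)) -3) :: PRIM2(add)] | D=∅]
3. [S=[-4] | E=∅ | C=[4 :: PRIM2(mul) :: ((λx. ((λw. 3) x)) -3) :: PRIM2(add)] | D=∅]
4. [S=[4 :: -4] | E=∅ | C=[PRIM2(mul) :: ((λx. ((λw. 3) x)) -3) :: PRIM2(add)] | D=∅]
5. [S=[-16] | E=∅ | C=[((λx. ((λw. 3) x)) -3) :: PRIM2(add)] | D=∅]
6. [S=[-16] | E=∅ | C=[-3 :: (λx. ((λw. 3) x)) :: AP :: PRIM2(add)] | D=∅]
7. [S=[-3 :: -16] | E=∅ | C=[(λx. ((λw. 3) x)) :: AP :: PRIM2(add)] | D=∅]
8. [S=[clo(λx. ((λw. 3) x), ∅) :: -3 :: -16] | E=∅ | C=[AP :: PRIM2(add)] | D=∅]
9. [S=∅ | E={x↦-3} | C=[((λw. 3) x)] | D=[([-16], ∅, [PRIM2(add)])]]
10. [S=∅ | E={x↦-3} | C=[x :: (λw. 3) :: AP] | D=[([-16], ∅, [PRIM2(add)])]]
11. [S=[-3] | E={x↦-3} | C=[(λw. 3) :: AP] | D=[([-16], ∅, [PRIM2(add)])]]
12. [S=[clo(λw. 3, {x↦-3}) :: -3] | E={x↦-3} | C=[AP] | D=[([-16], ∅, [PRIM2(add)])]]
13. [S=∅ | E={w↦-3, x↦-3} | C=[3] | D=[(∅, {x↦-3}, ∅) :: ([-16], ∅, [PRIM2(add)])]]
14. [S=[3] | E={w↦-3, x↦-3} | C=∅ | D=[(∅, {x↦-3}, ∅) :: ([-16], ∅, [PRIM2(add)])]]
15. [S=[3] | E={x↦-3} | C=∅ | D=[([-16], ∅, [PRIM2(add)])]]
16. [S=[3 :: -16] | E=∅ | C=[PRIM2(add)] | D=∅]
17. [S=[-13] | E=∅ | C=∅ | D=∅]
→ final value -13

Answer: -13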